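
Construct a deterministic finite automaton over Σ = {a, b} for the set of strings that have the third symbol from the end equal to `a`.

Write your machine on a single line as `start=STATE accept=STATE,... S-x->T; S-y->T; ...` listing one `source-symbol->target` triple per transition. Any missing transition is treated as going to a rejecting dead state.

start=q0; accept=q7,q8,q9,q10; q0-a->q1; q0-b->q2; q1-a->q3; q1-b->q4; q2-a->q5; q2-b->q6; q3-a->q7; q3-b->q8; q4-a->q9; q4-b->q10; q5-a->q11; q5-b->q12; q6-a->q13; q6-b->q14; q7-a->q7; q7-b->q8; q8-a->q9; q8-b->q10; q9-a->q11; q9-b->q12; q10-a->q13; q10-b->q14; q11-a->q7; q11-b->q8; q12-a->q9; q12-b->q10; q13-a->q11; q13-b->q12; q14-a->q13; q14-b->q14

A DFA must remember the last 3 symbols (since which symbol is third-to-last isn't known until the input ends). Use one state per possible window of the last ≤3 symbols; accept from those whose window starts with `a`.
15 states suffice.
          a    b  
>  q0     q1   q2 
   q1     q3   q4 
   q2     q5   q6 
   q3     q7   q8 
   q4     q9  q10 
   q5    q11  q12 
   q6    q13  q14 
 * q7     q7   q8 
 * q8     q9  q10 
 * q9    q11  q12 
 * q10   q13  q14 
   q11    q7   q8 
   q12    q9  q10 
   q13   q11  q12 
   q14   q13  q14 
(> = start, * = accepting)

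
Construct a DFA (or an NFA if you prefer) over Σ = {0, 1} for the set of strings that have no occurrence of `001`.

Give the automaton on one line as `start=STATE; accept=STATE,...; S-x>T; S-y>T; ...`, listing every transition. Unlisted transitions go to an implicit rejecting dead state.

start=S0; accept=S0,S1,S2; S0-0>S1; S0-1>S0; S1-0>S2; S1-1>S0; S2-0>S2; S2-1>S3; S3-0>S3; S3-1>S3

This is the complement of 'contains `001`'. Use the same substring-matching states — S0 through S3 holding how much of `001` has just been matched — but flip the accepting set: everything except the trap S3 accepts.
A 4-state machine:
        0   1  
>* S0   S1  S0 
 * S1   S2  S0 
 * S2   S2  S3 
   S3   S3  S3 
(> = start, * = accepting)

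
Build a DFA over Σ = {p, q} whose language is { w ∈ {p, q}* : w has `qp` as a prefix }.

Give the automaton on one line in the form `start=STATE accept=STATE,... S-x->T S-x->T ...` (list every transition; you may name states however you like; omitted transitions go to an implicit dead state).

start=A accept=C A-p->D A-q->B B-p->C B-q->D C-p->C C-q->C D-p->D D-q->D

Walk along `qp` while the input agrees: from A take `q` to B, and so on. Any deviation drops to the rejecting sink D. Once C is reached the prefix is confirmed and every continuation is accepted.
4 states suffice.
       p  q 
>  A   D  B 
   B   C  D 
 * C   C  C 
   D   D  D 
(> = start, * = accepting)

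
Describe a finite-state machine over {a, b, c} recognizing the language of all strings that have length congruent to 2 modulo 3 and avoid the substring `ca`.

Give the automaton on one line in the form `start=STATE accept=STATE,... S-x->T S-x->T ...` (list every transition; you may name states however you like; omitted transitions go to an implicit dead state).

Handle the two conditions separately and then intersect. The first has 3 states tracking the input length modulo 3; the second has 3 states tracking partial matches of the forbidden pattern `ca`. A product state is a pair (one from each), accepting exactly when both do. After merging equivalent states the machine shrinks.
        a   b   c  
>  q0   q1  q1  q2 
   q1   q3  q3  q4 
   q2   q5  q3  q4 
 * q3   q0  q0  q6 
 * q4   q5  q0  q6 
   q5   q5  q5  q5 
   q6   q5  q1  q2 
(> = start, * = accepting)

start=q0 accept=q3,q4 q0-a->q1 q0-b->q1 q0-c->q2 q1-a->q3 q1-b->q3 q1-c->q4 q2-a->q5 q2-b->q3 q2-c->q4 q3-a->q0 q3-b->q0 q3-c->q6 q4-a->q5 q4-b->q0 q4-c->q6 q5-a->q5 q5-b->q5 q5-c->q5 q6-a->q5 q6-b->q1 q6-c->q2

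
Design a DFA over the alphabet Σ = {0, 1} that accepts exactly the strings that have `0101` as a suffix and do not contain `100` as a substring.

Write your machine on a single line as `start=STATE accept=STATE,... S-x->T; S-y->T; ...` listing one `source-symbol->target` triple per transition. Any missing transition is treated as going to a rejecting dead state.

Run two small machines in parallel and take their product. One (5 states) tracks how much of the suffix `0101` has currently been matched; the other (4 states) tracks partial matches of the forbidden pattern `100`. Each combined state is a pair, one component from each; accept when both components accept. Equivalent product states are then merged.
With 8 states:
        0   1  
>  S0   S1  S2 
   S1   S1  S3 
   S2   S4  S2 
   S3   S5  S2 
   S4   S6  S3 
   S5   S6  S7 
   S6   S6  S6 
 * S7   S5  S2 
(> = start, * = accepting)

start=S0; accept=S7; S0-0->S1; S0-1->S2; S1-0->S1; S1-1->S3; S2-0->S4; S2-1->S2; S3-0->S5; S3-1->S2; S4-0->S6; S4-1->S3; S5-0->S6; S5-1->S7; S6-0->S6; S6-1->S6; S7-0->S5; S7-1->S2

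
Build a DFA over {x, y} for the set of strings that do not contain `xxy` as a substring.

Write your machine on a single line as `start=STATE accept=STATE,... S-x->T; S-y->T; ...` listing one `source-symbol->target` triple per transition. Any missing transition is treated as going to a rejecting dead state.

Track partial matches of the forbidden pattern `xxy`. State D is a dead state reached once `xxy` has occurred; every other state accepts. A means no part of `xxy` is currently matched.
A 4-state machine:
       x  y 
>* A   B  A 
 * B   C  A 
 * C   C  D 
   D   D  D 
(> = start, * = accepting)

start=A; accept=A,B,C; A-x->B; A-y->A; B-x->C; B-y->A; C-x->C; C-y->D; D-x->D; D-y->D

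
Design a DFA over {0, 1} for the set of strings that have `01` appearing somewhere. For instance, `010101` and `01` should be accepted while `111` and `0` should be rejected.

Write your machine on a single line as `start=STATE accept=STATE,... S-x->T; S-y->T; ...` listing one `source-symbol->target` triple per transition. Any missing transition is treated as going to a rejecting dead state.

States S0..S1 record the length of the longest prefix of `01` that matches the current input suffix. Reaching S2 means `01` has been seen, and we stay there forever. Accept from S2.
A 3-state machine:
        0   1  
>  S0   S1  S0 
   S1   S1  S2 
 * S2   S2  S2 
(> = start, * = accepting)

start=S0; accept=S2; S0-0->S1; S0-1->S0; S1-0->S1; S1-1->S2; S2-0->S2; S2-1->S2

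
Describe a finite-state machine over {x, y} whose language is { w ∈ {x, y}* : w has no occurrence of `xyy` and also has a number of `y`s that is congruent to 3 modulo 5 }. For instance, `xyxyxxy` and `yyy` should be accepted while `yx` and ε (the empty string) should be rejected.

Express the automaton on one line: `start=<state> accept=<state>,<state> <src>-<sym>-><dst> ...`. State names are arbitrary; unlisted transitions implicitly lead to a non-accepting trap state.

Build one automaton per condition and run them in lockstep. One (4 states) tracks partial matches of the forbidden pattern `xyy`; the other (5 states) tracks the count of `y`s modulo 5. Each combined state is a pair, one component from each; accept when both components accept. Minimizing collapses redundant product states.
16 states suffice.
       x  y 
>  A   B  C 
   B   B  D 
   C   E  F 
   D   E  G 
   E   E  H 
   F   I  J 
   G   G  G 
   H   I  G 
   I   I  K 
 * J   L  M 
 * K   L  G 
 * L   L  N 
   M   O  A 
   N   O  G 
   O   O  P 
   P   B  G 
(> = start, * = accepting)

start=A accept=J,K,L A-x->B A-y->C B-x->B B-y->D C-x->E C-y->F D-x->E D-y->G E-x->E E-y->H F-x->I F-y->J G-x->G G-y->G H-x->I H-y->G I-x->I I-y->K J-x->L J-y->M K-x->L K-y->G L-x->L L-y->N M-x->O M-y->A N-x->O N-y->G O-x->O O-y->P P-x->B P-y->G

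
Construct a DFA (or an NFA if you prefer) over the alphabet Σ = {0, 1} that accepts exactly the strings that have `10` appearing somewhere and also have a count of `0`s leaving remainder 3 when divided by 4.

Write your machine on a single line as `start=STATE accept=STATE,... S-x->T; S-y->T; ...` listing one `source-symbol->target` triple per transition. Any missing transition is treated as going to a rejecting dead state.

start=s0; accept=s8; s0-0->s1; s0-1->s2; s1-0->s3; s1-1->s4; s2-0->s4; s2-1->s2; s3-0->s5; s3-1->s6; s4-0->s6; s4-1->s4; s5-0->s0; s5-1->s7; s6-0->s8; s6-1->s6; s7-0->s2; s7-1->s7; s8-0->s2; s8-1->s8

Run two small machines in parallel and take their product. The first has 3 states tracking whether and how much of `10` has been seen; the second has 4 states tracking the count of `0`s modulo 4. A product state is a pair (one from each), accepting exactly when both do. After merging equivalent states the machine shrinks.
9 states suffice.
        0   1  
>  s0   s1  s2 
   s1   s3  s4 
   s2   s4  s2 
   s3   s5  s6 
   s4   s6  s4 
   s5   s0  s7 
   s6   s8  s6 
   s7   s2  s7 
 * s8   s2  s8 
(> = start, * = accepting)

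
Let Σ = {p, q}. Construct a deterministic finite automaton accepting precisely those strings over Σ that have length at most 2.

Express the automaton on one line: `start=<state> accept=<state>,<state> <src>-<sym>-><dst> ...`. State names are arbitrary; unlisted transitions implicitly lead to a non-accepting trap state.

start=S0 accept=S0,S1,S2 S0-p->S1 S0-q->S1 S1-p->S2 S1-q->S2 S2-p->S3 S2-q->S3 S3-p->S3 S3-q->S3

Count input length up to 3: every symbol moves from S0 toward S3, which means 'more than 2' and absorbs. Accept from {S0, S1, S2}.
With 4 states:
        p   q  
>* S0   S1  S1 
 * S1   S2  S2 
 * S2   S3  S3 
   S3   S3  S3 
(> = start, * = accepting)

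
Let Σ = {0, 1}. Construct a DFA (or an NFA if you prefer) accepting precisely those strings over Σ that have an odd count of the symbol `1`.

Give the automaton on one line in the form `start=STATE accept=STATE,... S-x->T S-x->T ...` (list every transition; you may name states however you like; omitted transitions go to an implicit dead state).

Keep the running count of `1`s modulo 2: each `1` advances along the cycle A → B → A while other symbols loop. Accept at B.
A 2-state machine:
       0  1 
>  A   A  B 
 * B   B  A 
(> = start, * = accepting)

start=A accept=B A-0->A A-1->B B-0->B B-1->A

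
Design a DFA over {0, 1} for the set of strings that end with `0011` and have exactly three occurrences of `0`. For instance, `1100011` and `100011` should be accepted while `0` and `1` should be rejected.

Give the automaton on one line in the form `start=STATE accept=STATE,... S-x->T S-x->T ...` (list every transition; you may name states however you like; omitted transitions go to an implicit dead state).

Build one automaton per condition and run them in lockstep. The first has 5 states tracking how much of the suffix `0011` has currently been matched; the second has 5 states tracking the count of `0`s, saturating at 4. A product state is a pair (one from each), accepting exactly when both do. Minimizing collapses redundant product states.
A 7-state machine:
        0   1  
>  S0   S1  S0 
   S1   S2  S1 
   S2   S3  S4 
   S3   S4  S5 
   S4   S4  S4 
   S5   S4  S6 
 * S6   S4  S4 
(> = start, * = accepting)

start=S0 accept=S6 S0-0->S1 S0-1->S0 S1-0->S2 S1-1->S1 S2-0->S3 S2-1->S4 S3-0->S4 S3-1->S5 S4-0->S4 S4-1->S4 S5-0->S4 S5-1->S6 S6-0->S4 S6-1->S4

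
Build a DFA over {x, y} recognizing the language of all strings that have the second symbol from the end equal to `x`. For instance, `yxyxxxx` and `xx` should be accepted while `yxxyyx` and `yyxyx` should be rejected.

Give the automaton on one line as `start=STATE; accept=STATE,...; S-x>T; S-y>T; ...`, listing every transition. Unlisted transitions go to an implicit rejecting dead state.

start=q0; accept=q3,q4; q0-x>q1; q0-y>q2; q1-x>q3; q1-y>q4; q2-x>q5; q2-y>q6; q3-x>q3; q3-y>q4; q4-x>q5; q4-y>q6; q5-x>q3; q5-y>q4; q6-x>q5; q6-y>q6

Because acceptance depends on a position counted from the end, the machine has to buffer the most recent 2 symbols. Make each state the string of the last up-to-2 symbols read; on input `x` shift the window left and append `x`. Accept when the buffered window has length 2 and begins with `x`.
A 7-state machine:
        x   y  
>  q0   q1  q2 
   q1   q3  q4 
   q2   q5  q6 
 * q3   q3  q4 
 * q4   q5  q6 
   q5   q3  q4 
   q6   q5  q6 
(> = start, * = accepting)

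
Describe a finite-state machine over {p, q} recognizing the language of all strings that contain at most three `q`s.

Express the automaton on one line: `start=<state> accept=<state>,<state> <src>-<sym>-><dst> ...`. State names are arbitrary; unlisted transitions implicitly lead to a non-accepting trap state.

Count `q`s, saturating at 4: states S0 through S3 mean 0 through 3 `q`s seen; S4 means more than 3. Each `q` increments (capped at S4); other symbols loop. Accept from {S0, S1, S2, S3}.
        p   q  
>* S0   S0  S1 
 * S1   S1  S2 
 * S2   S2  S3 
 * S3   S3  S4 
   S4   S4  S4 
(> = start, * = accepting)

start=S0 accept=S0,S1,S2,S3 S0-p->S0 S0-q->S1 S1-p->S1 S1-q->S2 S2-p->S2 S2-q->S3 S3-p->S3 S3-q->S4 S4-p->S4 S4-q->S4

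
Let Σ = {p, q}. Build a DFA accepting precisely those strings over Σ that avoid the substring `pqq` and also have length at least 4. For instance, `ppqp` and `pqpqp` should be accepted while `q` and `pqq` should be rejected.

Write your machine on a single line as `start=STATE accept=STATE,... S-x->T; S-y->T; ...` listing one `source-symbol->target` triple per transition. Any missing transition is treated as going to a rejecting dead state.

Handle the two conditions separately and then intersect. The first has 4 states tracking partial matches of the forbidden pattern `pqq`; the second has 6 states tracking the input length, saturating at 5. A product state is a pair (one from each), accepting exactly when both do. After merging equivalent states the machine shrinks.
A 13-state machine:
          p    q  
>  s0     s1   s2 
   s1     s3   s4 
   s2     s3   s5 
   s3     s6   s7 
   s4     s6   s8 
   s5     s6   s9 
   s6    s10  s11 
   s7    s10   s8 
   s8     s8   s8 
   s9    s10  s12 
 * s10   s10  s11 
 * s11   s10   s8 
 * s12   s10  s12 
(> = start, * = accepting)

start=s0; accept=s10,s11,s12; s0-p->s1; s0-q->s2; s1-p->s3; s1-q->s4; s2-p->s3; s2-q->s5; s3-p->s6; s3-q->s7; s4-p->s6; s4-q->s8; s5-p->s6; s5-q->s9; s6-p->s10; s6-q->s11; s7-p->s10; s7-q->s8; s8-p->s8; s8-q->s8; s9-p->s10; s9-q->s12; s10-p->s10; s10-q->s11; s11-p->s10; s11-q->s8; s12-p->s10; s12-q->s12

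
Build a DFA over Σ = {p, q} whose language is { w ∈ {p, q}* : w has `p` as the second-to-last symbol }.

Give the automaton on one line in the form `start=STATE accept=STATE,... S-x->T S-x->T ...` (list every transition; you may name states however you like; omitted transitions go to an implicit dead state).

A DFA must remember the last 2 symbols (since which symbol is second-to-last isn't known until the input ends). Use one state per possible window of the last ≤2 symbols; accept from those whose window starts with `p`.
        p   q  
>  s0   s1  s2 
   s1   s3  s4 
   s2   s5  s6 
 * s3   s3  s4 
 * s4   s5  s6 
   s5   s3  s4 
   s6   s5  s6 
(> = start, * = accepting)

start=s0 accept=s3,s4 s0-p->s1 s0-q->s2 s1-p->s3 s1-q->s4 s2-p->s5 s2-q->s6 s3-p->s3 s3-q->s4 s4-p->s5 s4-q->s6 s5-p->s3 s5-q->s4 s6-p->s5 s6-q->s6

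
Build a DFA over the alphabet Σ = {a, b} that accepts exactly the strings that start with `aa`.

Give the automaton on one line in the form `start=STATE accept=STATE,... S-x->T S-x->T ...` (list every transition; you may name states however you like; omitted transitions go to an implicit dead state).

Walk along `aa` while the input agrees: from s0 take `a` to s1, and so on. Any deviation drops to the rejecting sink s3. Once s2 is reached the prefix is confirmed and every continuation is accepted.
With 4 states:
        a   b  
>  s0   s1  s3 
   s1   s2  s3 
 * s2   s2  s2 
   s3   s3  s3 
(> = start, * = accepting)

start=s0 accept=s2 s0-a->s1 s0-b->s3 s1-a->s2 s1-b->s3 s2-a->s2 s2-b->s2 s3-a->s3 s3-b->s3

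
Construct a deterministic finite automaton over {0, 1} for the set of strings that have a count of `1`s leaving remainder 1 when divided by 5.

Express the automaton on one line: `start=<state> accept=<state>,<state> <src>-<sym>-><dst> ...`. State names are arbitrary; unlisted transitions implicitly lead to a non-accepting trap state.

Keep the running count of `1`s modulo 5: each `1` advances along the cycle q0 → q1 → q2 → q3 → q4 → q0 while other symbols loop. Accept at q1.
        0   1  
>  q0   q0  q1 
 * q1   q1  q2 
   q2   q2  q3 
   q3   q3  q4 
   q4   q4  q0 
(> = start, * = accepting)

start=q0 accept=q1 q0-0->q0 q0-1->q1 q1-0->q1 q1-1->q2 q2-0->q2 q2-1->q3 q3-0->q3 q3-1->q4 q4-0->q4 q4-1->q0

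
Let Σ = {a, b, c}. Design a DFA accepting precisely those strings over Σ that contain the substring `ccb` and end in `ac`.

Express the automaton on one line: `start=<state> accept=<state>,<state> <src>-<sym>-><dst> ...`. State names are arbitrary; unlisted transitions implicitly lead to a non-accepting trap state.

Run two small machines in parallel and take their product. One (4 states) tracks whether and how much of `ccb` has been seen; the other (3 states) tracks how much of the suffix `ac` has currently been matched. Each combined state is a pair, one component from each; accept when both components accept. Minimizing collapses redundant product states.
6 states suffice.
        a   b   c  
>  q0   q0  q0  q1 
   q1   q0  q0  q2 
   q2   q0  q3  q2 
   q3   q4  q3  q3 
   q4   q4  q3  q5 
 * q5   q4  q3  q3 
(> = start, * = accepting)

start=q0 accept=q5 q0-a->q0 q0-b->q0 q0-c->q1 q1-a->q0 q1-b->q0 q1-c->q2 q2-a->q0 q2-b->q3 q2-c->q2 q3-a->q4 q3-b->q3 q3-c->q3 q4-a->q4 q4-b->q3 q4-c->q5 q5-a->q4 q5-b->q3 q5-c->q3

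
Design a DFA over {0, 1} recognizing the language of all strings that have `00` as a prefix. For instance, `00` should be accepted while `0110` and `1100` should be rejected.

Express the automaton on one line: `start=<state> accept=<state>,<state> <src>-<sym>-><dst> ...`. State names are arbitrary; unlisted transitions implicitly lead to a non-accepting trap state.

Walk along `00` while the input agrees: from A take `0` to B, and so on. Any deviation drops to the rejecting sink D. Once C is reached the prefix is confirmed and every continuation is accepted.
With 4 states:
       0  1 
>  A   B  D 
   B   C  D 
 * C   C  C 
   D   D  D 
(> = start, * = accepting)

start=A accept=C A-0->B A-1->D B-0->C B-1->D C-0->C C-1->C D-0->D D-1->D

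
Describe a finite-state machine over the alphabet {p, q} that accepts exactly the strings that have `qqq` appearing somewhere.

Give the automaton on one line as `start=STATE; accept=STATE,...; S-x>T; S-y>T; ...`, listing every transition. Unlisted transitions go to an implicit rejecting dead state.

start=s0; accept=s3; s0-p>s0; s0-q>s1; s1-p>s0; s1-q>s2; s2-p>s0; s2-q>s3; s3-p>s3; s3-q>s3

Track how much of `qqq` has been matched so far: state s0 is no progress, s3 is the absorbing accept state reached once `qqq` has occurred. Intermediate states record partial matches; on a mismatch, fall back to the longest reusable overlap.
        p   q  
>  s0   s0  s1 
   s1   s0  s2 
   s2   s0  s3 
 * s3   s3  s3 
(> = start, * = accepting)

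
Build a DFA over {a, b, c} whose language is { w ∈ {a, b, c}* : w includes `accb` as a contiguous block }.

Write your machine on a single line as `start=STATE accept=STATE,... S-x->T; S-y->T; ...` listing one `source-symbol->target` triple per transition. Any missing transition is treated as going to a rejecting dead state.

States s0..s3 record the length of the longest prefix of `accb` that matches the current input suffix. Reaching s4 means `accb` has been seen, and we stay there forever. Accept from s4.
        a   b   c  
>  s0   s1  s0  s0 
   s1   s1  s0  s2 
   s2   s1  s0  s3 
   s3   s1  s4  s0 
 * s4   s4  s4  s4 
(> = start, * = accepting)

start=s0; accept=s4; s0-a->s1; s0-b->s0; s0-c->s0; s1-a->s1; s1-b->s0; s1-c->s2; s2-a->s1; s2-b->s0; s2-c->s3; s3-a->s1; s3-b->s4; s3-c->s0; s4-a->s4; s4-b->s4; s4-c->s4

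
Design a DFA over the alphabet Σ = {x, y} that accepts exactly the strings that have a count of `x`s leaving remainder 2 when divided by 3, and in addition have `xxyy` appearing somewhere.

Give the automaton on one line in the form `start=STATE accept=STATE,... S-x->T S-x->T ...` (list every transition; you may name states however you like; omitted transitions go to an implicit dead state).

start=s0 accept=s10 s0-x->s1 s0-y->s0 s1-x->s2 s1-y->s3 s2-x->s4 s2-y->s5 s3-x->s6 s3-y->s3 s4-x->s7 s4-y->s8 s5-x->s9 s5-y->s10 s6-x->s4 s6-y->s11 s7-x->s2 s7-y->s12 s8-x->s1 s8-y->s13 s9-x->s7 s9-y->s0 s10-x->s13 s10-y->s10 s11-x->s9 s11-y->s11 s12-x->s6 s12-y->s14 s13-x->s14 s13-y->s13 s14-x->s10 s14-y->s14

Build one automaton per condition and run them in lockstep. The first has 3 states tracking the count of `x`s modulo 3; the second has 5 states tracking whether and how much of `xxyy` has been seen. A product state is a pair (one from each), accepting exactly when both do.
15 states suffice.
          x    y  
>  s0     s1   s0 
   s1     s2   s3 
   s2     s4   s5 
   s3     s6   s3 
   s4     s7   s8 
   s5     s9  s10 
   s6     s4  s11 
   s7     s2  s12 
   s8     s1  s13 
   s9     s7   s0 
 * s10   s13  s10 
   s11    s9  s11 
   s12    s6  s14 
   s13   s14  s13 
   s14   s10  s14 
(> = start, * = accepting)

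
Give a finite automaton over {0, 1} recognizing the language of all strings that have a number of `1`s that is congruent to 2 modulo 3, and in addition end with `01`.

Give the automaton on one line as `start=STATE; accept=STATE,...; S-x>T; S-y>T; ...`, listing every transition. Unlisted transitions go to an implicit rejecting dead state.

start=q0; accept=q6; q0-0>q1; q0-1>q2; q1-0>q1; q1-1>q3; q2-0>q4; q2-1>q5; q3-0>q4; q3-1>q5; q4-0>q4; q4-1>q6; q5-0>q7; q5-1>q0; q6-0>q7; q6-1>q0; q7-0>q7; q7-1>q8; q8-0>q1; q8-1>q2

Build one automaton per condition and run them in lockstep. One (3 states) tracks the count of `1`s modulo 3; the other (3 states) tracks how much of the suffix `01` has currently been matched. Each combined state is a pair, one component from each; accept when both components accept.
9 states suffice.
        0   1  
>  q0   q1  q2 
   q1   q1  q3 
   q2   q4  q5 
   q3   q4  q5 
   q4   q4  q6 
   q5   q7  q0 
 * q6   q7  q0 
   q7   q7  q8 
   q8   q1  q2 
(> = start, * = accepting)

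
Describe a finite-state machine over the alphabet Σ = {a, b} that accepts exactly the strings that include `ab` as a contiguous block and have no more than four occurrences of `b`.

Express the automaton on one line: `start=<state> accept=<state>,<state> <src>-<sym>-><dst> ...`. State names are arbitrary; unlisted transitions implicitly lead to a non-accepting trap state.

Handle the two conditions separately and then intersect. One (3 states) tracks whether and how much of `ab` has been seen; the other (6 states) tracks the count of `b`s, saturating at 5. Each combined state is a pair, one component from each; accept when both components accept.
With 17 states:
          a    b  
>  q0     q1   q2 
   q1     q1   q3 
   q2     q4   q5 
 * q3     q3   q6 
   q4     q4   q6 
   q5     q7   q8 
 * q6     q6   q9 
   q7     q7   q9 
   q8    q10  q11 
 * q9     q9  q12 
   q10   q10  q12 
   q11   q13  q14 
 * q12   q12  q15 
   q13   q13  q15 
   q14   q16  q14 
   q15   q15  q15 
   q16   q16  q15 
(> = start, * = accepting)

start=q0 accept=q3,q6,q9,q12 q0-a->q1 q0-b->q2 q1-a->q1 q1-b->q3 q2-a->q4 q2-b->q5 q3-a->q3 q3-b->q6 q4-a->q4 q4-b->q6 q5-a->q7 q5-b->q8 q6-a->q6 q6-b->q9 q7-a->q7 q7-b->q9 q8-a->q10 q8-b->q11 q9-a->q9 q9-b->q12 q10-a->q10 q10-b->q12 q11-a->q13 q11-b->q14 q12-a->q12 q12-b->q15 q13-a->q13 q13-b->q15 q14-a->q16 q14-b->q14 q15-a->q15 q15-b->q15 q16-a->q16 q16-b->q15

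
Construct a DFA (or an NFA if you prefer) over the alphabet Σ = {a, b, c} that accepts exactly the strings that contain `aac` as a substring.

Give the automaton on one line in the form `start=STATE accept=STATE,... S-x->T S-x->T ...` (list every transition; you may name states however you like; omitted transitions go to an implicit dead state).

start=q0 accept=q3 q0-a->q1 q0-b->q0 q0-c->q0 q1-a->q2 q1-b->q0 q1-c->q0 q2-a->q2 q2-b->q0 q2-c->q3 q3-a->q3 q3-b->q3 q3-c->q3

Track how much of `aac` has been matched so far: state q0 is no progress, q3 is the absorbing accept state reached once `aac` has occurred. Intermediate states record partial matches; on a mismatch, fall back to the longest reusable overlap.
        a   b   c  
>  q0   q1  q0  q0 
   q1   q2  q0  q0 
   q2   q2  q0  q3 
 * q3   q3  q3  q3 
(> = start, * = accepting)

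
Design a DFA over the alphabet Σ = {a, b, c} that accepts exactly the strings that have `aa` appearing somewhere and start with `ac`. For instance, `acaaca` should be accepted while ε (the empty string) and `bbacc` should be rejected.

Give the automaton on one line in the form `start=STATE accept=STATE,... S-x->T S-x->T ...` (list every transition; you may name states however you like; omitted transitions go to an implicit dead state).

Build one automaton per condition and run them in lockstep. The first has 3 states tracking whether and how much of `aa` has been seen; the second has 4 states tracking whether the input so far still matches the prefix `ac`. A product state is a pair (one from each), accepting exactly when both do.
8 states suffice.
        a   b   c  
>  s0   s1  s2  s2 
   s1   s3  s2  s4 
   s2   s5  s2  s2 
   s3   s3  s3  s3 
   s4   s6  s4  s4 
   s5   s3  s2  s2 
   s6   s7  s4  s4 
 * s7   s7  s7  s7 
(> = start, * = accepting)

start=s0 accept=s7 s0-a->s1 s0-b->s2 s0-c->s2 s1-a->s3 s1-b->s2 s1-c->s4 s2-a->s5 s2-b->s2 s2-c->s2 s3-a->s3 s3-b->s3 s3-c->s3 s4-a->s6 s4-b->s4 s4-c->s4 s5-a->s3 s5-b->s2 s5-c->s2 s6-a->s7 s6-b->s4 s6-c->s4 s7-a->s7 s7-b->s7 s7-c->s7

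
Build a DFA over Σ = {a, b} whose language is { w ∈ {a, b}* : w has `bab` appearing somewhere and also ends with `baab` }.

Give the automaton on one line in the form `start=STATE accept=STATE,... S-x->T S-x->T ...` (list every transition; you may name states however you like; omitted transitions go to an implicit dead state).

Build one automaton per condition and run them in lockstep. One (4 states) tracks whether and how much of `bab` has been seen; the other (5 states) tracks how much of the suffix `baab` has currently been matched. Each combined state is a pair, one component from each; accept when both components accept.
A 10-state machine:
        a   b  
>  q0   q0  q1 
   q1   q2  q1 
   q2   q3  q4 
   q3   q0  q5 
   q4   q6  q4 
   q5   q2  q1 
   q6   q7  q4 
   q7   q8  q9 
   q8   q8  q4 
 * q9   q6  q4 
(> = start, * = accepting)

start=q0 accept=q9 q0-a->q0 q0-b->q1 q1-a->q2 q1-b->q1 q2-a->q3 q2-b->q4 q3-a->q0 q3-b->q5 q4-a->q6 q4-b->q4 q5-a->q2 q5-b->q1 q6-a->q7 q6-b->q4 q7-a->q8 q7-b->q9 q8-a->q8 q8-b->q4 q9-a->q6 q9-b->q4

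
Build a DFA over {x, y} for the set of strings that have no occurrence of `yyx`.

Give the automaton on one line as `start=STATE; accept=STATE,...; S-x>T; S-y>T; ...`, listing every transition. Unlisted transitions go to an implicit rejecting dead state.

This is the complement of 'contains `yyx`'. Use the same substring-matching states — s0 through s3 holding how much of `yyx` has just been matched — but flip the accepting set: everything except the trap s3 accepts.
A 4-state machine:
        x   y  
>* s0   s0  s1 
 * s1   s0  s2 
 * s2   s3  s2 
   s3   s3  s3 
(> = start, * = accepting)

start=s0; accept=s0,s1,s2; s0-x>s0; s0-y>s1; s1-x>s0; s1-y>s2; s2-x>s3; s2-y>s2; s3-x>s3; s3-y>s3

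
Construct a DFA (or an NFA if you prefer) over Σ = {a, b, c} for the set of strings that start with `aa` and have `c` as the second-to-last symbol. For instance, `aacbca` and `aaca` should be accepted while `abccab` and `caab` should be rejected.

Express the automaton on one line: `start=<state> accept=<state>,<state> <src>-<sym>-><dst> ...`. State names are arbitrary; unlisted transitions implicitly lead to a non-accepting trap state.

start=S0 accept=S19,S20,S21 S0-a->S1 S0-b->S2 S0-c->S3 S1-a->S4 S1-b->S5 S1-c->S6 S2-a->S7 S2-b->S8 S2-c->S9 S3-a->S10 S3-b->S11 S3-c->S12 S4-a->S4 S4-b->S13 S4-c->S14 S5-a->S7 S5-b->S8 S5-c->S9 S6-a->S10 S6-b->S11 S6-c->S12 S7-a->S15 S7-b->S5 S7-c->S6 S8-a->S7 S8-b->S8 S8-c->S9 S9-a->S10 S9-b->S11 S9-c->S12 S10-a->S15 S10-b->S5 S10-c->S6 S11-a->S7 S11-b->S8 S11-c->S9 S12-a->S10 S12-b->S11 S12-c->S12 S13-a->S16 S13-b->S17 S13-c->S18 S14-a->S19 S14-b->S20 S14-c->S21 S15-a->S15 S15-b->S5 S15-c->S6 S16-a->S4 S16-b->S13 S16-c->S14 S17-a->S16 S17-b->S17 S17-c->S18 S18-a->S19 S18-b->S20 S18-c->S21 S19-a->S4 S19-b->S13 S19-c->S14 S20-a->S16 S20-b->S17 S20-c->S18 S21-a->S19 S21-b->S20 S21-c->S21

Build one automaton per condition and run them in lockstep. One (4 states) tracks whether the input so far still matches the prefix `aa`; the other (13 states) tracks the last 2 symbols read. Each combined state is a pair, one component from each; accept when both components accept.
          a    b    c  
>  S0     S1   S2   S3 
   S1     S4   S5   S6 
   S2     S7   S8   S9 
   S3    S10  S11  S12 
   S4     S4  S13  S14 
   S5     S7   S8   S9 
   S6    S10  S11  S12 
   S7    S15   S5   S6 
   S8     S7   S8   S9 
   S9    S10  S11  S12 
   S10   S15   S5   S6 
   S11    S7   S8   S9 
   S12   S10  S11  S12 
   S13   S16  S17  S18 
   S14   S19  S20  S21 
   S15   S15   S5   S6 
   S16    S4  S13  S14 
   S17   S16  S17  S18 
   S18   S19  S20  S21 
 * S19    S4  S13  S14 
 * S20   S16  S17  S18 
 * S21   S19  S20  S21 
(> = start, * = accepting)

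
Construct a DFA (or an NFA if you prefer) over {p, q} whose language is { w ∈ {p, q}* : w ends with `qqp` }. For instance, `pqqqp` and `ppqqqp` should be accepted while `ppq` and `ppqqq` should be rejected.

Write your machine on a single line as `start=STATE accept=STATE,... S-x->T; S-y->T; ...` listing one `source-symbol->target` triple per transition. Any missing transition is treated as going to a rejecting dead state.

start=A; accept=D; A-p->A; A-q->B; B-p->A; B-q->C; C-p->D; C-q->C; D-p->A; D-q->B

Remember how much of `qqp` the current input suffix matches. State A means no match yet; B means the last symbol is `q`; C means the last 2 symbols are `qq`; D means the last 3 symbols are `qqp`. Only D accepts. On a mismatch, fall back to the longest proper suffix that is still a prefix of `qqp`.
A 4-state machine:
       p  q 
>  A   A  B 
   B   A  C 
   C   D  C 
 * D   A  B 
(> = start, * = accepting)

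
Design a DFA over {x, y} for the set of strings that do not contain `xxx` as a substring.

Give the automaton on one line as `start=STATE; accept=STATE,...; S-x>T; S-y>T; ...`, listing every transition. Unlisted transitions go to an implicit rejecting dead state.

start=S0; accept=S0,S1,S2; S0-x>S1; S0-y>S0; S1-x>S2; S1-y>S0; S2-x>S3; S2-y>S0; S3-x>S3; S3-y>S3

Track partial matches of the forbidden pattern `xxx`. State S3 is a dead state reached once `xxx` has occurred; every other state accepts. S0 means no part of `xxx` is currently matched.
        x   y  
>* S0   S1  S0 
 * S1   S2  S0 
 * S2   S3  S0 
   S3   S3  S3 
(> = start, * = accepting)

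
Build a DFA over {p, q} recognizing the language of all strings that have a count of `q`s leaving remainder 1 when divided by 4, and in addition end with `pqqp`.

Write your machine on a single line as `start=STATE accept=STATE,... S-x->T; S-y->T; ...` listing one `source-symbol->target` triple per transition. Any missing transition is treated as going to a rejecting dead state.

Build one automaton per condition and run them in lockstep. The first has 4 states tracking the count of `q`s modulo 4; the second has 5 states tracking how much of the suffix `pqqp` has currently been matched. A product state is a pair (one from each), accepting exactly when both do. Equivalent product states are then merged.
With 8 states:
        p   q  
>  s0   s0  s1 
   s1   s1  s2 
   s2   s2  s3 
   s3   s4  s0 
   s4   s4  s5 
   s5   s0  s6 
   s6   s7  s2 
 * s7   s1  s2 
(> = start, * = accepting)

start=s0; accept=s7; s0-p->s0; s0-q->s1; s1-p->s1; s1-q->s2; s2-p->s2; s2-q->s3; s3-p->s4; s3-q->s0; s4-p->s4; s4-q->s5; s5-p->s0; s5-q->s6; s6-p->s7; s6-q->s2; s7-p->s1; s7-q->s2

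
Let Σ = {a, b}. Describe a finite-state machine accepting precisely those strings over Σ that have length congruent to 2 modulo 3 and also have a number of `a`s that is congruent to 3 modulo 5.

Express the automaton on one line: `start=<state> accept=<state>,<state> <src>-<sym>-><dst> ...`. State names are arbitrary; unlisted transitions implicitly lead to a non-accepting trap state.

Run two small machines in parallel and take their product. The first has 3 states tracking the input length modulo 3; the second has 5 states tracking the count of `a`s modulo 5. A product state is a pair (one from each), accepting exactly when both do.
          a    b  
>  S0     S1   S2 
   S1     S3   S4 
   S2     S4   S5 
   S3     S6   S7 
   S4     S7   S8 
   S5     S8   S0 
   S6     S9  S10 
   S7    S10  S11 
   S8    S11   S1 
   S9     S5  S12 
   S10   S12  S13 
   S11   S13   S3 
   S12    S0  S14 
 * S13   S14   S6 
   S14    S2   S9 
(> = start, * = accepting)

start=S0 accept=S13 S0-a->S1 S0-b->S2 S1-a->S3 S1-b->S4 S2-a->S4 S2-b->S5 S3-a->S6 S3-b->S7 S4-a->S7 S4-b->S8 S5-a->S8 S5-b->S0 S6-a->S9 S6-b->S10 S7-a->S10 S7-b->S11 S8-a->S11 S8-b->S1 S9-a->S5 S9-b->S12 S10-a->S12 S10-b->S13 S11-a->S13 S11-b->S3 S12-a->S0 S12-b->S14 S13-a->S14 S13-b->S6 S14-a->S2 S14-b->S9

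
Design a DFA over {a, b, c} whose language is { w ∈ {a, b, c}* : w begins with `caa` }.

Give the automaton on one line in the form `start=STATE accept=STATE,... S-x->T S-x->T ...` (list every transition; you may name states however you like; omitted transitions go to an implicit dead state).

start=q0 accept=q3 q0-a->q4 q0-b->q4 q0-c->q1 q1-a->q2 q1-b->q4 q1-c->q4 q2-a->q3 q2-b->q4 q2-c->q4 q3-a->q3 q3-b->q3 q3-c->q3 q4-a->q4 q4-b->q4 q4-c->q4

Walk along `caa` while the input agrees: from q0 take `c` to q1, and so on. Any deviation drops to the rejecting sink q4. Once q3 is reached the prefix is confirmed and every continuation is accepted.
With 5 states:
        a   b   c  
>  q0   q4  q4  q1 
   q1   q2  q4  q4 
   q2   q3  q4  q4 
 * q3   q3  q3  q3 
   q4   q4  q4  q4 
(> = start, * = accepting)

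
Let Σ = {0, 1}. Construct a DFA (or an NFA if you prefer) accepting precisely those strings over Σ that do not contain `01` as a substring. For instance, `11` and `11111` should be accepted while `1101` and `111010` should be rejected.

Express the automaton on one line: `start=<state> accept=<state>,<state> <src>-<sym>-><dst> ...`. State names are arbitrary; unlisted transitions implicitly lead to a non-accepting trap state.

Track partial matches of the forbidden pattern `01`. State C is a dead state reached once `01` has occurred; every other state accepts. A means no part of `01` is currently matched.
3 states suffice.
       0  1 
>* A   B  A 
 * B   B  C 
   C   C  C 
(> = start, * = accepting)

start=A accept=A,B A-0->B A-1->A B-0->B B-1->C C-0->C C-1->C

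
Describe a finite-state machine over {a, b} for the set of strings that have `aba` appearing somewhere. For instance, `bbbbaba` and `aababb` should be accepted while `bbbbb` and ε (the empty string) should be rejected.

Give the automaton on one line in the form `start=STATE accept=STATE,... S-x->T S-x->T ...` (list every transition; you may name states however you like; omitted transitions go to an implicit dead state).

start=q0 accept=q3 q0-a->q1 q0-b->q0 q1-a->q1 q1-b->q2 q2-a->q3 q2-b->q0 q3-a->q3 q3-b->q3

States q0..q2 record the length of the longest prefix of `aba` that matches the current input suffix. Reaching q3 means `aba` has been seen, and we stay there forever. Accept from q3.
        a   b  
>  q0   q1  q0 
   q1   q1  q2 
   q2   q3  q0 
 * q3   q3  q3 
(> = start, * = accepting)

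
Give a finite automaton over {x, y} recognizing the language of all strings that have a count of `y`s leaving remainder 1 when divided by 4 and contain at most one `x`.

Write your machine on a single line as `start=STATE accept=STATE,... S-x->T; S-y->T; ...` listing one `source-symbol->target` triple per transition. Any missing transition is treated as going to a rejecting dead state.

start=A; accept=C,E; A-x->B; A-y->C; B-x->D; B-y->E; C-x->E; C-y->F; D-x->D; D-y->G; E-x->G; E-y->H; F-x->H; F-y->I; G-x->G; G-y->J; H-x->J; H-y->K; I-x->K; I-y->A; J-x->J; J-y->L; K-x->L; K-y->B; L-x->L; L-y->D

Handle the two conditions separately and then intersect. One (4 states) tracks the count of `y`s modulo 4; the other (3 states) tracks the count of `x`s, saturating at 2. Each combined state is a pair, one component from each; accept when both components accept.
       x  y 
>  A   B  C 
   B   D  E 
 * C   E  F 
   D   D  G 
 * E   G  H 
   F   H  I 
   G   G  J 
   H   J  K 
   I   K  A 
   J   J  L 
   K   L  B 
   L   L  D 
(> = start, * = accepting)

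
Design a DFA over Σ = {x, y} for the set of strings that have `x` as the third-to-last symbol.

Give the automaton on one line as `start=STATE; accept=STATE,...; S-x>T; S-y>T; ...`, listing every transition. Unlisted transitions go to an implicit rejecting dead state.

start=S0; accept=S7,S8,S9,S10; S0-x>S1; S0-y>S2; S1-x>S3; S1-y>S4; S2-x>S5; S2-y>S6; S3-x>S7; S3-y>S8; S4-x>S9; S4-y>S10; S5-x>S11; S5-y>S12; S6-x>S13; S6-y>S14; S7-x>S7; S7-y>S8; S8-x>S9; S8-y>S10; S9-x>S11; S9-y>S12; S10-x>S13; S10-y>S14; S11-x>S7; S11-y>S8; S12-x>S9; S12-y>S10; S13-x>S11; S13-y>S12; S14-x>S13; S14-y>S14

A DFA must remember the last 3 symbols (since which symbol is third-to-last isn't known until the input ends). Use one state per possible window of the last ≤3 symbols; accept from those whose window starts with `x`.
15 states suffice.
          x    y  
>  S0     S1   S2 
   S1     S3   S4 
   S2     S5   S6 
   S3     S7   S8 
   S4     S9  S10 
   S5    S11  S12 
   S6    S13  S14 
 * S7     S7   S8 
 * S8     S9  S10 
 * S9    S11  S12 
 * S10   S13  S14 
   S11    S7   S8 
   S12    S9  S10 
   S13   S11  S12 
   S14   S13  S14 
(> = start, * = accepting)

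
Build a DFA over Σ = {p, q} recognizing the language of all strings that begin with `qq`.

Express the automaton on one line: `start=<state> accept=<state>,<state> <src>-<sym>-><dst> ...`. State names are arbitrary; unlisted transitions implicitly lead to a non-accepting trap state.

start=A accept=C A-p->D A-q->B B-p->D B-q->C C-p->C C-q->C D-p->D D-q->D

Walk along `qq` while the input agrees: from A take `q` to B, and so on. Any deviation drops to the rejecting sink D. Once C is reached the prefix is confirmed and every continuation is accepted.
With 4 states:
       p  q 
>  A   D  B 
   B   D  C 
 * C   C  C 
   D   D  D 
(> = start, * = accepting)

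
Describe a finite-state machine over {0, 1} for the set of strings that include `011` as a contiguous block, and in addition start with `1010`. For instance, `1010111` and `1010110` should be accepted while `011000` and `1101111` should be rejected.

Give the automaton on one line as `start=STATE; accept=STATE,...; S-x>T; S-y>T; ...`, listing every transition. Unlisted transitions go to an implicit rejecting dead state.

start=S0; accept=S7; S0-0>S1; S0-1>S2; S1-0>S1; S1-1>S1; S2-0>S3; S2-1>S1; S3-0>S1; S3-1>S4; S4-0>S5; S4-1>S1; S5-0>S5; S5-1>S6; S6-0>S5; S6-1>S7; S7-0>S7; S7-1>S7

Run two small machines in parallel and take their product. The first has 4 states tracking whether and how much of `011` has been seen; the second has 6 states tracking whether the input so far still matches the prefix `1010`. A product state is a pair (one from each), accepting exactly when both do. Equivalent product states are then merged.
8 states suffice.
        0   1  
>  S0   S1  S2 
   S1   S1  S1 
   S2   S3  S1 
   S3   S1  S4 
   S4   S5  S1 
   S5   S5  S6 
   S6   S5  S7 
 * S7   S7  S7 
(> = start, * = accepting)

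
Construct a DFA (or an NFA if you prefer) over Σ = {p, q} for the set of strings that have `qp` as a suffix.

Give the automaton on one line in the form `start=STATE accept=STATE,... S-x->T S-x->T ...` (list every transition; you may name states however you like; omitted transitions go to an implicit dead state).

Remember how much of `qp` the current input suffix matches. State S0 means no match yet; S1 means the last symbol is `q`; S2 means the last 2 symbols are `qp`. Only S2 accepts. On a mismatch, fall back to the longest proper suffix that is still a prefix of `qp`.
3 states suffice.
        p   q  
>  S0   S0  S1 
   S1   S2  S1 
 * S2   S0  S1 
(> = start, * = accepting)

start=S0 accept=S2 S0-p->S0 S0-q->S1 S1-p->S2 S1-q->S1 S2-p->S0 S2-q->S1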